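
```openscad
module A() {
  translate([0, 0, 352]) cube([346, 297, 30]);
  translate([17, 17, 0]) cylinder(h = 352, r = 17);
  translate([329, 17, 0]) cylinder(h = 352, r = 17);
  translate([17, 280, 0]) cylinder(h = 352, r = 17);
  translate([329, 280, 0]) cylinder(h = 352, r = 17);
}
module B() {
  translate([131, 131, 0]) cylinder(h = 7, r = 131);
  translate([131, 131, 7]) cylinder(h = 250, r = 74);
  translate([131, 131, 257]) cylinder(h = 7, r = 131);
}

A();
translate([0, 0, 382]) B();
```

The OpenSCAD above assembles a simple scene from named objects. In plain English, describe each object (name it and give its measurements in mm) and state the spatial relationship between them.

A is a four-legged stool. The seat is a 346×297×30 mm slab whose top surface is at z = 382 mm; four round legs, each 34 mm in diameter, run from the floor (z = 0) to the underside of the seat, each leg's axis is inset half a diameter from the nearest pair of seat edges (so the leg's bounding box is flush with the corner).

B is a spool: two coaxial disc flanges of radius 131 mm and thickness 7 mm, joined by a core cylinder of radius 74 mm and height 250 mm. The lower flange rests on z = 0 and the three cylinders share a vertical axis.

The spool is on top of the stool.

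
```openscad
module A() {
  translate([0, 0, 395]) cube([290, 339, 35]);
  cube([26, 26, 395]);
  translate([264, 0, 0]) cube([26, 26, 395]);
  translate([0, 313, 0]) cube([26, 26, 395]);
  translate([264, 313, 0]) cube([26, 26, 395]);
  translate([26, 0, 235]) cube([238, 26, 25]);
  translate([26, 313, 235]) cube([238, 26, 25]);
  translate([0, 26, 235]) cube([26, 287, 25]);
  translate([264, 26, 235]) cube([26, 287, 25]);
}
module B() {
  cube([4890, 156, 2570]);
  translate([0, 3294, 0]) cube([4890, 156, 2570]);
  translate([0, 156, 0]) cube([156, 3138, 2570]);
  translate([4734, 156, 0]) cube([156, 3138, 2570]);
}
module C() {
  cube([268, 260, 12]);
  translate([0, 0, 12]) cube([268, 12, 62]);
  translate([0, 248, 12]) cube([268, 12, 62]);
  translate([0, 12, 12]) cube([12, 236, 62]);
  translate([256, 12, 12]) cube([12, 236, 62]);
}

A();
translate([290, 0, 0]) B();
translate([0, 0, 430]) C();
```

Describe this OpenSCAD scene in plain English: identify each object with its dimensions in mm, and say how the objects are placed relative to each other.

A is a four-legged stool. The seat is 290×339 mm, 35 mm thick, top at z = 430 mm. It stands on four square legs, each 26×26 mm in cross-section, from z = 0 to the seat underside, each flush with a corner of the seat. Four stretchers, 26 mm wide and 25 mm tall, connect adjacent legs with their undersides at z = 235 mm, each running between the inner faces of the legs it joins and aligned with the legs' outer faces on the other axis.

B is a box-shaped house frame (walls only): outside footprint 4890×3450 mm, wall height 2570 mm, wall thickness 156 mm. The two y-facing walls run the full x-width; the two x-facing walls fit between the inner faces of the y-facing walls.

C is an open-topped rectangular box: outside dimensions 268×260×74 mm, with a uniform wall and base thickness of 12 mm. The base is a full 268×260 slab on the floor; four walls sit on top of the base. The front and back walls (the −y and +y sides) span the full width; the two side walls fit between them.

The house frame is against the stool's +x side, with their −y faces flush. The open box is on top of the stool.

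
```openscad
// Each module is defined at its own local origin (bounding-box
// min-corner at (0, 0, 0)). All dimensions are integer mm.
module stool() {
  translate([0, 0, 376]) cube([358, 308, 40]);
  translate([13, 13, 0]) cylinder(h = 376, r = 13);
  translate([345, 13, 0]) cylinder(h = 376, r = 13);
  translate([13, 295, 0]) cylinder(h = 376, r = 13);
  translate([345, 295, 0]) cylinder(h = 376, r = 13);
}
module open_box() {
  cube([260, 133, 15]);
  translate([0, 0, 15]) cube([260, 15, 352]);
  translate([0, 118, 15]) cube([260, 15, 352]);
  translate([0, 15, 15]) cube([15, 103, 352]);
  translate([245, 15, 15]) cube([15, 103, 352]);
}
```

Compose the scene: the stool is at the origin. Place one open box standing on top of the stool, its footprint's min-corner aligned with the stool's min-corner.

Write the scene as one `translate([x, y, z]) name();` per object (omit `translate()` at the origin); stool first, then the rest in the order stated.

stool();
translate([0, 0, 416]) open_box();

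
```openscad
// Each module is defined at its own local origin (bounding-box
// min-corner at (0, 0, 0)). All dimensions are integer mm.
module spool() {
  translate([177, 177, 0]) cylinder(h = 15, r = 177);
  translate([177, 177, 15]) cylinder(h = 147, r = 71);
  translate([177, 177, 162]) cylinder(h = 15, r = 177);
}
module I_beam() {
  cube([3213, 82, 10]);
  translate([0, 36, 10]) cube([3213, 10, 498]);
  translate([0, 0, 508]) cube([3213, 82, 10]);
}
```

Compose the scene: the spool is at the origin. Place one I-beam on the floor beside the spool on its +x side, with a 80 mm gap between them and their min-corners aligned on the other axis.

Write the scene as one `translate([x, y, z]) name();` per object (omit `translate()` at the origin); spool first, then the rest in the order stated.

spool();
translate([434, 0, 0]) I_beam();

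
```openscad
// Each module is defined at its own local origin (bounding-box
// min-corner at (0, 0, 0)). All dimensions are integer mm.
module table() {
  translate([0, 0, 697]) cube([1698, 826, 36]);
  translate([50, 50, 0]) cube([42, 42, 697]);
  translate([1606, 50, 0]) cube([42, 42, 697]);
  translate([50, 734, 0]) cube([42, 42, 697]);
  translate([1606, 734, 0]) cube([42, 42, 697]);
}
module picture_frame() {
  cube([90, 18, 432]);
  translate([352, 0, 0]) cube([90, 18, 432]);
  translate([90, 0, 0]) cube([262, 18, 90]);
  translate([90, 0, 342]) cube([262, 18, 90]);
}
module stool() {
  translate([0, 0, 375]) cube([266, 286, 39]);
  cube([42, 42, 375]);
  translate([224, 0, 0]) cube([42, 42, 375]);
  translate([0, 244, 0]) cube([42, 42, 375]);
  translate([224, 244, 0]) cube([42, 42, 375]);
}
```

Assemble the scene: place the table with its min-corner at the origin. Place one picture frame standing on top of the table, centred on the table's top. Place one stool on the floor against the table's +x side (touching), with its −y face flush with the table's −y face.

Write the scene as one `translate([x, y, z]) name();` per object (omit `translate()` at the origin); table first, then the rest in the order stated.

table();
translate([628, 404, 733]) picture_frame();
translate([1698, 0, 0]) stool();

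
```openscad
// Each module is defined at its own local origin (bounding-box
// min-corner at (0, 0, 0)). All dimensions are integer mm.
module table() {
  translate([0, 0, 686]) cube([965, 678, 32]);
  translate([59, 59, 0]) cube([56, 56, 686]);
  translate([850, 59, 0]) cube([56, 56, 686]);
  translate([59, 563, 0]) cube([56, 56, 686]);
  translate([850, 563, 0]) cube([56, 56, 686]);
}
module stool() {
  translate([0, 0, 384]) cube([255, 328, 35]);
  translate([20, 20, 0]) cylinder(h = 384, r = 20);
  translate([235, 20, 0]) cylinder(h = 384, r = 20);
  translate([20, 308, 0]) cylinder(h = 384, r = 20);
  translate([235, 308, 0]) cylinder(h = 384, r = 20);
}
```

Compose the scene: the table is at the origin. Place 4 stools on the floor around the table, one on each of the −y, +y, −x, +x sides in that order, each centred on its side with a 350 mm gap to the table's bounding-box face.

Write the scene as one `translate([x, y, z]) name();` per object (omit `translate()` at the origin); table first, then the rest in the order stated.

table();
translate([355, -678, 0]) stool();
translate([355, 1028, 0]) stool();
translate([-605, 175, 0]) stool();
translate([1315, 175, 0]) stool();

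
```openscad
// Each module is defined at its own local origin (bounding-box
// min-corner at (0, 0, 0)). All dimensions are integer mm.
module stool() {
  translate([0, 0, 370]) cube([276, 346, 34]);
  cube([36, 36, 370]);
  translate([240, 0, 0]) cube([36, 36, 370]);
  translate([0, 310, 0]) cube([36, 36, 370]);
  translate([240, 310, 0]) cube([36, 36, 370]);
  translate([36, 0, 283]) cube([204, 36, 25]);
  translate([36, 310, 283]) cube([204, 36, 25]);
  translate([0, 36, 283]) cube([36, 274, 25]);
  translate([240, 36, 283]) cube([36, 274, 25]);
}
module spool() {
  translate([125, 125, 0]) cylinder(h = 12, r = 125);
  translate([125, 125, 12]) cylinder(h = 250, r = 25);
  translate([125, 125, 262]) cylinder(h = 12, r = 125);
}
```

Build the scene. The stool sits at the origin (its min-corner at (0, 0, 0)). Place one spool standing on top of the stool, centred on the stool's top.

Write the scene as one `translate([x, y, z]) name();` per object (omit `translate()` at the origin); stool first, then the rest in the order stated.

stool();
translate([13, 48, 404]) spool();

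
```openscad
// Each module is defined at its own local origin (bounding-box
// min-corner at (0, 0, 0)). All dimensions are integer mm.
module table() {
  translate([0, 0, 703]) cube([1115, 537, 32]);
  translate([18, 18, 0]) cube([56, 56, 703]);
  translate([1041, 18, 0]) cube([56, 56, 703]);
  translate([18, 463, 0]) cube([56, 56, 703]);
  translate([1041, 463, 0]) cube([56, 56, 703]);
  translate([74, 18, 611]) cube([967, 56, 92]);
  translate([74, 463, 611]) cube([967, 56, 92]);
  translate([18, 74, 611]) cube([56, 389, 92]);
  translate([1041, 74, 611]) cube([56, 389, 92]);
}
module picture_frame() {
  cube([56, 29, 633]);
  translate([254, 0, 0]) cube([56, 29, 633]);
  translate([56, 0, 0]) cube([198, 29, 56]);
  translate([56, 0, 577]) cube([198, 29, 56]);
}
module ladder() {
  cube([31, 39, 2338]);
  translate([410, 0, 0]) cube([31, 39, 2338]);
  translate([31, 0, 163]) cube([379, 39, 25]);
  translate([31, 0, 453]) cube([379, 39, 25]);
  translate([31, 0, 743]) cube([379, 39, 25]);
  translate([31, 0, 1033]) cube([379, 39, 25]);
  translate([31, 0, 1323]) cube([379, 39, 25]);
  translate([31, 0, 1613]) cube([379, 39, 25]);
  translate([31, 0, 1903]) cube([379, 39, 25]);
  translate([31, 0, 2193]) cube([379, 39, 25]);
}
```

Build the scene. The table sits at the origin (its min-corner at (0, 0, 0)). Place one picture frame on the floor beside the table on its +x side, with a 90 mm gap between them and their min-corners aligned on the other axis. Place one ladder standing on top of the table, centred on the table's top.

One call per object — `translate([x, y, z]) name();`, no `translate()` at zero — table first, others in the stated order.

table();
translate([1205, 0, 0]) picture_frame();
translate([337, 249, 735]) ladder();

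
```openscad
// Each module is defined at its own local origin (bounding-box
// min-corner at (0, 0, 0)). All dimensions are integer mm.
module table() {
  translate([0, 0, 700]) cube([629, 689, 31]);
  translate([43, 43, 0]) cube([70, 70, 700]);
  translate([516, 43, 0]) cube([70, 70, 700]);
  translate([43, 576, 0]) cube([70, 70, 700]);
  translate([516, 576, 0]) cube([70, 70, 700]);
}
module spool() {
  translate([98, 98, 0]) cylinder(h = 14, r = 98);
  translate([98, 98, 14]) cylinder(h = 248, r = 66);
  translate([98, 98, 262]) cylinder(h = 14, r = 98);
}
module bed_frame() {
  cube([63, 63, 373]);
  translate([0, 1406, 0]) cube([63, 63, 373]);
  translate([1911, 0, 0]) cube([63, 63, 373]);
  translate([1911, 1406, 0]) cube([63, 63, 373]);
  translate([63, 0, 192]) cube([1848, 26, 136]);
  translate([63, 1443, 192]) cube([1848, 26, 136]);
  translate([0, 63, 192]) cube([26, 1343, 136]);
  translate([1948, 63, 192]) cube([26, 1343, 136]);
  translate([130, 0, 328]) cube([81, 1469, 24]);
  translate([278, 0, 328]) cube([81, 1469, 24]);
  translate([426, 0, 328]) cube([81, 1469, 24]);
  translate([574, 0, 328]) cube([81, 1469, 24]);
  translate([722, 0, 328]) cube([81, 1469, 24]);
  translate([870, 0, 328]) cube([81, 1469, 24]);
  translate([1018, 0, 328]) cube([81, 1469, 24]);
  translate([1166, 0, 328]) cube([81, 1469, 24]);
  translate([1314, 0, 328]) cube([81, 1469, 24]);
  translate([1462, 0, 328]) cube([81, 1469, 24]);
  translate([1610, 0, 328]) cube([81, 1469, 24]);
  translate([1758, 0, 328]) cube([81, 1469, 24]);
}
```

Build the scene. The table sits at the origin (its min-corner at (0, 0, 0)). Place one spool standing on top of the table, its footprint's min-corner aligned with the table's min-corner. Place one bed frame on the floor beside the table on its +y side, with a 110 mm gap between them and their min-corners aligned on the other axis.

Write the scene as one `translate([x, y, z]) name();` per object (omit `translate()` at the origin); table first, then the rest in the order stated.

table();
translate([0, 0, 731]) spool();
translate([0, 799, 0]) bed_frame();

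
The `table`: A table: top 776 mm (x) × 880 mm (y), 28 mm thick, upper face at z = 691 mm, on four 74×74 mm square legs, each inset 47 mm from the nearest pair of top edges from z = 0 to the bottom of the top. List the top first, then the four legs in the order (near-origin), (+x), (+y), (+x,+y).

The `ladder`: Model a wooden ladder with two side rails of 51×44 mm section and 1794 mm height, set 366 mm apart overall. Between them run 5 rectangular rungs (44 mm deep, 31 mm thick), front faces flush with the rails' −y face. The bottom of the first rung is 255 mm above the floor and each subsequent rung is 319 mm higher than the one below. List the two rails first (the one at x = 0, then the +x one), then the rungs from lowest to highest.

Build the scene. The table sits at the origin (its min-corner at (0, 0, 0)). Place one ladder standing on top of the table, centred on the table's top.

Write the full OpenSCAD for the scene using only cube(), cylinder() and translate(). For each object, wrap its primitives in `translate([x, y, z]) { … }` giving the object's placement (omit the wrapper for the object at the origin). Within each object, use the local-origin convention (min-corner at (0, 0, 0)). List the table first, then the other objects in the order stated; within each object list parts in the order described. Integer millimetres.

translate([0, 0, 663]) cube([776, 880, 28]);
translate([47, 47, 0]) cube([74, 74, 663]);
translate([655, 47, 0]) cube([74, 74, 663]);
translate([47, 759, 0]) cube([74, 74, 663]);
translate([655, 759, 0]) cube([74, 74, 663]);
translate([205, 418, 691]) {
  cube([51, 44, 1794]);
  translate([315, 0, 0]) cube([51, 44, 1794]);
  translate([51, 0, 255]) cube([264, 44, 31]);
  translate([51, 0, 574]) cube([264, 44, 31]);
  translate([51, 0, 893]) cube([264, 44, 31]);
  translate([51, 0, 1212]) cube([264, 44, 31]);
  translate([51, 0, 1531]) cube([264, 44, 31]);
}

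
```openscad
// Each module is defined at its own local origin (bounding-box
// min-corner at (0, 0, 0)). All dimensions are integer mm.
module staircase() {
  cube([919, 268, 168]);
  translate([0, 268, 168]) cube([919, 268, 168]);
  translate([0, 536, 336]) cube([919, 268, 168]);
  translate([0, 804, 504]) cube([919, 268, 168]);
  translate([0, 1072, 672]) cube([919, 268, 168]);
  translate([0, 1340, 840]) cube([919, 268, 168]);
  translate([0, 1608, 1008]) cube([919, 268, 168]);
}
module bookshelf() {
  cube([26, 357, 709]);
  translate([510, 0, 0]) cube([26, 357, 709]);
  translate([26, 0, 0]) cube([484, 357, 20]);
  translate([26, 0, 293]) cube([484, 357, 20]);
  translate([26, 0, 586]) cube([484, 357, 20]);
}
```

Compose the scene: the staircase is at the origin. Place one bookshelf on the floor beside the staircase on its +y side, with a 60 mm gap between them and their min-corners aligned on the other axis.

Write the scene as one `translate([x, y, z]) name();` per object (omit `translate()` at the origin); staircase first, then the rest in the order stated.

staircase();
translate([0, 1936, 0]) bookshelf();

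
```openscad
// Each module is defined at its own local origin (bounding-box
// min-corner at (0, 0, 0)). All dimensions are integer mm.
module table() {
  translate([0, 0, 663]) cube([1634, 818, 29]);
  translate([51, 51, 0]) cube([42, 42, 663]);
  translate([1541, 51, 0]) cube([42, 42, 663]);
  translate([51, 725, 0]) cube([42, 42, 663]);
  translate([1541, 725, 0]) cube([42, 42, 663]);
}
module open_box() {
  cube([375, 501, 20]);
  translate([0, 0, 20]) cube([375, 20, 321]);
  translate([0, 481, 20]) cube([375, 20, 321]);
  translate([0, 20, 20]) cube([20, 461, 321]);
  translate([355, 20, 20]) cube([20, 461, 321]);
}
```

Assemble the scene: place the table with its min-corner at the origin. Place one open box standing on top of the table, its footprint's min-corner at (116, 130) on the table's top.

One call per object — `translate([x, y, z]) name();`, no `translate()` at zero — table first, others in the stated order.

table();
translate([116, 130, 692]) open_box();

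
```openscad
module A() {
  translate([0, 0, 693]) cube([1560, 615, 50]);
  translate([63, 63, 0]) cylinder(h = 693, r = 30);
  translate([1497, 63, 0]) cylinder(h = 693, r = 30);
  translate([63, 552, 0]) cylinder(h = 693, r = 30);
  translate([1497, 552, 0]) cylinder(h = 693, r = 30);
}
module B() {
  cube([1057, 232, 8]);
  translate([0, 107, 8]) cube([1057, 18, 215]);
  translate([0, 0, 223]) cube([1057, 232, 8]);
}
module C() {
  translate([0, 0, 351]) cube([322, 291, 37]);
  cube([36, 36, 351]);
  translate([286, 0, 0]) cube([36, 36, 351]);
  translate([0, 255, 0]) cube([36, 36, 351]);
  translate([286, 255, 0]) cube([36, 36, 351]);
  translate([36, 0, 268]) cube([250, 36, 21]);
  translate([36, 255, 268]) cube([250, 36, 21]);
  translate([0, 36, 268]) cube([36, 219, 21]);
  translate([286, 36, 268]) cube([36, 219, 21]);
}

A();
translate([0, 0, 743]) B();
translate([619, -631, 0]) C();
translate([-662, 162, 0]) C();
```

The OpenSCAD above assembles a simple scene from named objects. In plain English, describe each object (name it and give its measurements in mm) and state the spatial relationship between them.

A is a table with a 1560×615 mm rectangular top, 50 mm thick, top surface at z = 743 mm, supported by four round legs of 60 mm diameter, each leg's bounding box inset 33 mm from the nearest pair of top edges, running from the floor.

B is an I-beam lying along x, 1057 mm long. Overall section height 231 mm. Two flanges 232 mm wide (y) and 8 mm thick, one on the floor and one at the top; a web 18 mm thick runs between them, centred on the flange width.

C is a four-legged stool. The seat is 322×291 mm, 37 mm thick, top at z = 388 mm. It stands on four square legs, each 36×36 mm in cross-section, from z = 0 to the seat underside, each flush with a corner of the seat. Four stretchers, 36 mm wide and 21 mm tall, connect adjacent legs with their undersides at z = 268 mm, each running between the inner faces of the legs it joins and aligned with the legs' outer faces on the other axis.

The I-beam is on top of the table. Two stools sit around the table at the −y, −x sides.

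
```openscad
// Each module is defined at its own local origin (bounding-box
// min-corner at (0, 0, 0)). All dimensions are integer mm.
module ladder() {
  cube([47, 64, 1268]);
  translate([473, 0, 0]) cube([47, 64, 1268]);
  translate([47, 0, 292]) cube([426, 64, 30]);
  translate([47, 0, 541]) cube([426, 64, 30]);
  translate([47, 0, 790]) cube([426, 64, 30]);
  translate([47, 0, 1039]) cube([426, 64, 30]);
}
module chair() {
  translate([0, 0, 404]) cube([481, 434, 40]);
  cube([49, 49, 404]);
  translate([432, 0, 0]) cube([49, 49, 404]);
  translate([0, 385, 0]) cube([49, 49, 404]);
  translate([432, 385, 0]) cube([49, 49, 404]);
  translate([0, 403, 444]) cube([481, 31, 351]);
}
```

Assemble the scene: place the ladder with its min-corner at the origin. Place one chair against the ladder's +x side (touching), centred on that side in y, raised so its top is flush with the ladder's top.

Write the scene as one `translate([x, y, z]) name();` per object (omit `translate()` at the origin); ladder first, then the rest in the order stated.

ladder();
translate([520, -185, 473]) chair();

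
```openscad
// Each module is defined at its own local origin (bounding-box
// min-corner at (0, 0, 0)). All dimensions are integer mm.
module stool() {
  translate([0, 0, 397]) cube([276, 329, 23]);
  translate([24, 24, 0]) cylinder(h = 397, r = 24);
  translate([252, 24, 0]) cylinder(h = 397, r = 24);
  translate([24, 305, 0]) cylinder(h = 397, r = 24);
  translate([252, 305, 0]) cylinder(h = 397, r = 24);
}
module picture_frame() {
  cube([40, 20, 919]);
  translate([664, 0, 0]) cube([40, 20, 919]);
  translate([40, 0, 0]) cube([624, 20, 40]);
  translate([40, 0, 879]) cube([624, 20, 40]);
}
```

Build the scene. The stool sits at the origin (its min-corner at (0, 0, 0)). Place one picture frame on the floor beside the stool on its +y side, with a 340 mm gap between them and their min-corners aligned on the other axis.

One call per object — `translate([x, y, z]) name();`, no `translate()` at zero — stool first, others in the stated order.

stool();
translate([0, 669, 0]) picture_frame();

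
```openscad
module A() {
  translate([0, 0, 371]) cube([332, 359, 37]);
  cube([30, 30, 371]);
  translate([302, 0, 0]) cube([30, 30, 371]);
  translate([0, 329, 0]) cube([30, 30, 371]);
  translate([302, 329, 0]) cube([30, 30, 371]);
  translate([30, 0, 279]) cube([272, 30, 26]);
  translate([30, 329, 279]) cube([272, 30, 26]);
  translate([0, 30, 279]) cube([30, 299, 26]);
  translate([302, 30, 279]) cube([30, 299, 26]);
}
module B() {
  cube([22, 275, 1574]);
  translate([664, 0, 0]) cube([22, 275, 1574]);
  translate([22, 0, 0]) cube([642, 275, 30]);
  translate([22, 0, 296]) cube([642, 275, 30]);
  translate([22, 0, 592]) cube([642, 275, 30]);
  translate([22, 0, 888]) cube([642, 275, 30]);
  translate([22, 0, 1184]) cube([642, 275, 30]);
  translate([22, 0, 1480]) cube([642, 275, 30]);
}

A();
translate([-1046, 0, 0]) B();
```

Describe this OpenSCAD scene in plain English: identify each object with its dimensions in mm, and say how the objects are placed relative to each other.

A is a four-legged stool. The seat is a 332×359×37 mm slab whose top surface is at z = 408 mm; four square legs, each 30×30 mm in cross-section, run from the floor (z = 0) to the underside of the seat, each flush with a corner of the seat. Four stretchers, 30 mm wide and 26 mm tall, connect adjacent legs with their undersides at z = 279 mm, each running between the inner faces of the legs it joins and aligned with the legs' outer faces on the other axis.

B is a bookshelf 686 mm wide overall, 275 mm deep and 1574 mm tall. The two sides are 22 mm thick vertical panels. 6 horizontal shelves of 30 mm thickness span between the inner faces of the sides; the lowest shelf sits on the floor and shelves are stacked with a clear vertical gap of 266 mm between each pair.

The bookshelf is on the floor beside the stool on its −x side.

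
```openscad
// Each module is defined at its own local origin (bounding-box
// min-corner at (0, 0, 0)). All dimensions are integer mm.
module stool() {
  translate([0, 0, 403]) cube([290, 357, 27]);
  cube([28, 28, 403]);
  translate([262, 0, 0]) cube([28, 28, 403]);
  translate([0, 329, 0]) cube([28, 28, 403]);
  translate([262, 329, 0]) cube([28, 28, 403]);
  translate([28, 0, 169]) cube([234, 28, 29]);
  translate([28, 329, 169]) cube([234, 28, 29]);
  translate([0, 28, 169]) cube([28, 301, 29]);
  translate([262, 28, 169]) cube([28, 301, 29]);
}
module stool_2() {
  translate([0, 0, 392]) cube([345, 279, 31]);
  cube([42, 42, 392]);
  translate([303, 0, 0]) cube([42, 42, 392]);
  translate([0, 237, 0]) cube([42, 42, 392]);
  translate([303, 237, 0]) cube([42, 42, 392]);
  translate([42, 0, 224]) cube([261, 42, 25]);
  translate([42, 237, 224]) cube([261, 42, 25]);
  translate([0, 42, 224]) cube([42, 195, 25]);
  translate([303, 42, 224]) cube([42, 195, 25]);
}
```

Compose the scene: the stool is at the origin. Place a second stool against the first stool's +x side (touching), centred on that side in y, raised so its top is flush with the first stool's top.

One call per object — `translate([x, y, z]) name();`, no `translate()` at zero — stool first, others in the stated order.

stool();
translate([290, 39, 7]) stool_2();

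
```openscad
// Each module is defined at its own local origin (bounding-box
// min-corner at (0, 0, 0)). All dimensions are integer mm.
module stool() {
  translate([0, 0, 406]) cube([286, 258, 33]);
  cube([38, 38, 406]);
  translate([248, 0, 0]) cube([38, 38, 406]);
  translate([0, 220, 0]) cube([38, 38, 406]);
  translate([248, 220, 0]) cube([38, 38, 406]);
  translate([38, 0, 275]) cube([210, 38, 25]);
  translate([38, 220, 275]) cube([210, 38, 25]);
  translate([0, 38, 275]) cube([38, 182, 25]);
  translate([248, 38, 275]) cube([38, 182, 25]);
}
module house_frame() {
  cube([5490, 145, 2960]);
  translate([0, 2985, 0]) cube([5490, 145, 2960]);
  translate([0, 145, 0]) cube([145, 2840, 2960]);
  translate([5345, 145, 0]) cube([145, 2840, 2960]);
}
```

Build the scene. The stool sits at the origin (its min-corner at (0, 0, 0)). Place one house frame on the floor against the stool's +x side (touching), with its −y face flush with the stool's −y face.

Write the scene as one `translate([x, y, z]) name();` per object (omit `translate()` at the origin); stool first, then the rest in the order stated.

stool();
translate([286, 0, 0]) house_frame();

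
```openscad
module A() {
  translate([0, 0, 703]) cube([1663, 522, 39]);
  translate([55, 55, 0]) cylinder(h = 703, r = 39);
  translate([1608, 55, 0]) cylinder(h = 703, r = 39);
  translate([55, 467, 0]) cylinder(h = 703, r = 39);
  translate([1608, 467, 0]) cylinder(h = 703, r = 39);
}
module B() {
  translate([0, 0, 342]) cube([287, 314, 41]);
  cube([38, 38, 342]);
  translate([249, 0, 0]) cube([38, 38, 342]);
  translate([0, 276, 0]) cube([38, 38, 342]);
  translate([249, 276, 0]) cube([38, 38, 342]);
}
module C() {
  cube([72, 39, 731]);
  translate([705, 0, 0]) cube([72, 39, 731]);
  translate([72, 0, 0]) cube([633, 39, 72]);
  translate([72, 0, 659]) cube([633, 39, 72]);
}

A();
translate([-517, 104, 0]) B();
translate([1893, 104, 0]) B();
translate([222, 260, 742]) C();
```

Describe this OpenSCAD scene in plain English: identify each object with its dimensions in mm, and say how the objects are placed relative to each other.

A is a rectangular dining table. The top is 1663×522×39 mm with its upper surface at z = 742 mm. It stands on four round legs of 78 mm diameter, each leg's bounding box inset 16 mm from the nearest pair of top edges, running from the floor to the underside of the top.

B is a simple wooden stool: a rectangular seat 287 mm (x) by 314 mm (y), 41 mm thick, top face at z = 383 mm, on four square legs, each 38×38 mm in cross-section. The legs rest on z = 0, each flush with a corner of the seat.

C is a rectangular picture frame lying in the x–z plane (depth along y). The opening is 633 mm wide (x) by 587 mm tall (z), surrounded by a border 72 mm wide on all four sides. The frame is 39 mm deep and is made of two full-height vertical stiles with two horizontal rails fitted between them.

Two stools sit around the table at the −x, +x sides. The picture frame is on top of the table.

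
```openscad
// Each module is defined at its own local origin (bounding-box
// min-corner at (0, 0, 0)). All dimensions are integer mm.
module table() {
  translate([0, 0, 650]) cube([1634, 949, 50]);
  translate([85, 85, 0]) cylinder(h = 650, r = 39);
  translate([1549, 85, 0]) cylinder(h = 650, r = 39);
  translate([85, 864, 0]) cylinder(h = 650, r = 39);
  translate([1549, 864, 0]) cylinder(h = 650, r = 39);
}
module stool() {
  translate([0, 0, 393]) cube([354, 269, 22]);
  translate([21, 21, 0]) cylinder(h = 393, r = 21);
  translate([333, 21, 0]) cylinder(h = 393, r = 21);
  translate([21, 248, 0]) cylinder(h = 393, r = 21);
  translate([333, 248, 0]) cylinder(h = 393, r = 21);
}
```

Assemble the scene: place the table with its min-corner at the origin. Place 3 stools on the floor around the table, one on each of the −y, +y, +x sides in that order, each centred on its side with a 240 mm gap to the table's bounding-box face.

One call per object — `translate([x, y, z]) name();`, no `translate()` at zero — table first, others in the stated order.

table();
translate([640, -509, 0]) stool();
translate([640, 1189, 0]) stool();
translate([1874, 340, 0]) stool();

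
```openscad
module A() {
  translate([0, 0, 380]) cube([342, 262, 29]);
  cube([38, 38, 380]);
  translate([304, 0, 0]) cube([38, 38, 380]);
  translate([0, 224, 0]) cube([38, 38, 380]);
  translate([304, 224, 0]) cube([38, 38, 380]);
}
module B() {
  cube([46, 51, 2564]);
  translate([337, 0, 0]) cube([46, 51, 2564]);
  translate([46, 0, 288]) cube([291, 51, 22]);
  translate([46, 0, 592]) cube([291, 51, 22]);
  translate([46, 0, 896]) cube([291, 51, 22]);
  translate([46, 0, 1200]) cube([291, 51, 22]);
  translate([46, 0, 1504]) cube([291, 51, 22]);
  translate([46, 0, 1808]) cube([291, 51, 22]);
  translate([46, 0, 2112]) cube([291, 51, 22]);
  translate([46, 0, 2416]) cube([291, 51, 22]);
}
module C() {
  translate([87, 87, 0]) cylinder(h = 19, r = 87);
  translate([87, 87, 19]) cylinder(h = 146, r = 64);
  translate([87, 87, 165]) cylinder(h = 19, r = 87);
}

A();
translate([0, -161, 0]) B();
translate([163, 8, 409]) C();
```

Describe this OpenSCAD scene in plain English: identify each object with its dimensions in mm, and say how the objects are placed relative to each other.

A is a four-legged stool. The seat is a 342×262×29 mm slab whose top surface is at z = 409 mm; four square legs, each 38×38 mm in cross-section, run from the floor (z = 0) to the underside of the seat, each flush with a corner of the seat.

B is a straight ladder. Two 46×51 mm vertical rails, 2564 mm tall, stand 383 mm apart (outside-to-outside) with their front faces coplanar on the −y side. 8 rungs, each 51 mm deep and 22 mm tall, span between the inner faces of the rails, front faces flush with the rails. The lowest rung's underside is at z = 288 mm and rungs are spaced 304 mm apart (underside to underside).

C is a spool: two coaxial disc flanges of radius 87 mm and thickness 19 mm, joined by a core cylinder of radius 64 mm and height 146 mm. The lower flange rests on z = 0 and the three cylinders share a vertical axis.

The ladder is on the floor beside the stool on its −y side. The spool is on top of the stool.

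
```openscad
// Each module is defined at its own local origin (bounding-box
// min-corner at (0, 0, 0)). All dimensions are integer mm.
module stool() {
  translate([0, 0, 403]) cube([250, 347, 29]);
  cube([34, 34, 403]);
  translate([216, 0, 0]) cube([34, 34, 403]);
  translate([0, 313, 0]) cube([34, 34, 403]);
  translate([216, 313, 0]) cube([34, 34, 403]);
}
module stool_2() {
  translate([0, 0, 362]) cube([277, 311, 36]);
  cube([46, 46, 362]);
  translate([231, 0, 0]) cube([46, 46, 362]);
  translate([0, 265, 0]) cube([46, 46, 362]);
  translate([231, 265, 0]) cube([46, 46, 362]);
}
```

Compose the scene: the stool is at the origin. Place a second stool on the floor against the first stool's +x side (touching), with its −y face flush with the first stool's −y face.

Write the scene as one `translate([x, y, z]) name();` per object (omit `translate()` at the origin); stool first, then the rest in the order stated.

stool();
translate([250, 0, 0]) stool_2();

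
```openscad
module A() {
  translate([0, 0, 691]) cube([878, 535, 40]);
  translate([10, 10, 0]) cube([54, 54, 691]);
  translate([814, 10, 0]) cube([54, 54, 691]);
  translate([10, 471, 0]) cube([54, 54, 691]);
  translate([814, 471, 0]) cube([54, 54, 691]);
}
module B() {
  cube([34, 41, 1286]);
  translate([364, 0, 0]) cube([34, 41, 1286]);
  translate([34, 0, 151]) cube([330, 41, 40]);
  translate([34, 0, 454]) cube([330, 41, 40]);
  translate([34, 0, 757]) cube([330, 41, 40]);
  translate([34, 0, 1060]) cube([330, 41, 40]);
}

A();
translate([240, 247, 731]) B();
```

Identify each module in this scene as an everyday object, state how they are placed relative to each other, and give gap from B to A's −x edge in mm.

The ladder's min-x is at 240; the table's min-x is 0; gap = 240 mm.

A is a table. B is a ladder. The ladder is on top of the table, centred. The gap from the ladder to the table's −x edge is 240 mm.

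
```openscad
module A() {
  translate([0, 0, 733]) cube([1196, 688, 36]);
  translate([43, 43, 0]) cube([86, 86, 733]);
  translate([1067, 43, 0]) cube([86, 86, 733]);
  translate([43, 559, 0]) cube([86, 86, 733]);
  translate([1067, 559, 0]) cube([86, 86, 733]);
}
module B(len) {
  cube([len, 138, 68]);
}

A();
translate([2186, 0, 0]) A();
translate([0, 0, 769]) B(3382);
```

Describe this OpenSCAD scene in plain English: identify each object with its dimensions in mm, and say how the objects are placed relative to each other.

A is a table with a 1196×688 mm rectangular top, 36 mm thick, top surface at z = 769 mm, supported by four 86×86 mm square legs, each inset 43 mm from the nearest pair of top edges, running from the floor.

B is a rectangular beam 3382 mm long (x), 138 mm deep (y), 68 mm thick (z).

The beam spans the tops of two tables placed 990 mm apart, resting at z = 769 mm.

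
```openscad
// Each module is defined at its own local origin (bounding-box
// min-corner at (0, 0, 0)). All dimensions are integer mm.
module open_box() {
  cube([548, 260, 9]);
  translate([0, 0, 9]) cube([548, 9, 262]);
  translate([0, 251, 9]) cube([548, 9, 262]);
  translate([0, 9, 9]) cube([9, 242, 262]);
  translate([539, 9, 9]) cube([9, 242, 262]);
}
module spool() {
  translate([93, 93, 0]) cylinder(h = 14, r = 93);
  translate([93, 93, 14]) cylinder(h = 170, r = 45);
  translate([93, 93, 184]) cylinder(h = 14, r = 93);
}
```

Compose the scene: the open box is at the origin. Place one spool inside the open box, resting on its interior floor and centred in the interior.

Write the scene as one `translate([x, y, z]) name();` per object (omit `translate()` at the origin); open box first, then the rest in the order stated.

open_box();
translate([181, 37, 9]) spool();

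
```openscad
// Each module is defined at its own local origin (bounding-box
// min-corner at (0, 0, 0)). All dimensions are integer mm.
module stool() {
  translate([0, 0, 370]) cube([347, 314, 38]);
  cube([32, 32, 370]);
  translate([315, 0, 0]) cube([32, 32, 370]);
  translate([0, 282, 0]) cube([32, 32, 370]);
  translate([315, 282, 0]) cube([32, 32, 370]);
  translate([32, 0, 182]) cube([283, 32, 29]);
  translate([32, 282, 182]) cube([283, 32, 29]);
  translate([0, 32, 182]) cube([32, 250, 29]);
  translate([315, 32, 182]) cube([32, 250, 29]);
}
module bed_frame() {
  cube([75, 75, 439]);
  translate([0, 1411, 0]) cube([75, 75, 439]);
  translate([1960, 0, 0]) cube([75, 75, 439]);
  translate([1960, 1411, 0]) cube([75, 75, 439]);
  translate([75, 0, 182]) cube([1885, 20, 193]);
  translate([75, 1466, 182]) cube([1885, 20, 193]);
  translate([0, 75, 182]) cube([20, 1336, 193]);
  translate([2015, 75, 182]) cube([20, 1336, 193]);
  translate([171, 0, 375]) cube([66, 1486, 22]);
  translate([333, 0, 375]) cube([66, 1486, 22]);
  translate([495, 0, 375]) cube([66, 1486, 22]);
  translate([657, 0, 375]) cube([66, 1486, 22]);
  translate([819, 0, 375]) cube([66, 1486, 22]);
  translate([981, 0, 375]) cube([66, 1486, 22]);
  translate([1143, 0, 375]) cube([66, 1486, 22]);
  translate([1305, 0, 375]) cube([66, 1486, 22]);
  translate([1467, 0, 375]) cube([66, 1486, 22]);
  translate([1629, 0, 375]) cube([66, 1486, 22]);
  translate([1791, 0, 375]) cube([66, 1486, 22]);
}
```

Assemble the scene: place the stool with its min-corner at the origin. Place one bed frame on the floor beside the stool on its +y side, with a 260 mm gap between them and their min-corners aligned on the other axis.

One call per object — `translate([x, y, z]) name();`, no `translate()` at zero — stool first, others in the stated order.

stool();
translate([0, 574, 0]) bed_frame();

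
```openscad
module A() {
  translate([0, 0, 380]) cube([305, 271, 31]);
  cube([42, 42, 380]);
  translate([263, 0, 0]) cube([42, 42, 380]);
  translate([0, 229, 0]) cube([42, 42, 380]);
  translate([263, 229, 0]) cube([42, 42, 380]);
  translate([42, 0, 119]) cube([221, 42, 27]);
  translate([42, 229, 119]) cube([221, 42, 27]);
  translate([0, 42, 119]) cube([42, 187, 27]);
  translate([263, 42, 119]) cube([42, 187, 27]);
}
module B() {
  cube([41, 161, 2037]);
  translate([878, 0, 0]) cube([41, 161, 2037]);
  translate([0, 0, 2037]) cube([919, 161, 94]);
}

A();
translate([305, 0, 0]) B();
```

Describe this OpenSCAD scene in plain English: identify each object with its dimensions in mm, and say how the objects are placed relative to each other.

A is a four-legged stool. The seat is 305×271 mm, 31 mm thick, top at z = 411 mm. It stands on four square legs, each 42×42 mm in cross-section, from z = 0 to the seat underside, each flush with a corner of the seat. Four stretchers, 42 mm wide and 27 mm tall, connect adjacent legs with their undersides at z = 119 mm, each running between the inner faces of the legs it joins and aligned with the legs' outer faces on the other axis.

B is a door frame. The clear opening is 837 mm wide and 2037 mm high. Two 41 mm wide jambs, 161 mm deep, stand either side of the opening from the floor to the top of the opening. A 94 mm thick head sits across the top of both jambs, spanning the full outside width of the frame.

The door frame is against the stool's +x side, with their −y faces flush.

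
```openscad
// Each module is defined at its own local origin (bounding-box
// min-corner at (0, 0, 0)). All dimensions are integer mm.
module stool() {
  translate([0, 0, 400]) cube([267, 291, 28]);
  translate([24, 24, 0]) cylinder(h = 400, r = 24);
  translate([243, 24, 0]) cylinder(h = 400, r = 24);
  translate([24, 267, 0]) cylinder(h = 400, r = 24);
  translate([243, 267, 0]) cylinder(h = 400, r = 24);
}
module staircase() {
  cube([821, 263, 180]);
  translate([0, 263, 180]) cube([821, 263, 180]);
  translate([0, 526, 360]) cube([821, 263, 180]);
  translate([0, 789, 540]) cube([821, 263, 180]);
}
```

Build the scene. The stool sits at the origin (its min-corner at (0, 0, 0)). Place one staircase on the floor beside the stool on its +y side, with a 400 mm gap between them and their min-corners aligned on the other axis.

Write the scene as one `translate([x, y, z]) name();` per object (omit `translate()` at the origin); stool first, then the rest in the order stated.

stool();
translate([0, 691, 0]) staircase();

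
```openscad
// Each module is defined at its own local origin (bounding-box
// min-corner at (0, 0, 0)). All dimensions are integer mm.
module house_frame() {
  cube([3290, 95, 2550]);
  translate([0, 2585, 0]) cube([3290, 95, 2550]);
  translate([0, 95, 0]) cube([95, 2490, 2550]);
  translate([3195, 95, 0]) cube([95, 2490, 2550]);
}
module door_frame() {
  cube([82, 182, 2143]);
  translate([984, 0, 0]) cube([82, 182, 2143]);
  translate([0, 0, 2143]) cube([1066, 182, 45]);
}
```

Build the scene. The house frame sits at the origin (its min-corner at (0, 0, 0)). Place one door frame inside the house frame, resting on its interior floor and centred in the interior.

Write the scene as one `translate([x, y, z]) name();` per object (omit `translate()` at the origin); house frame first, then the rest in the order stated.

house_frame();
translate([1112, 1249, 0]) door_frame();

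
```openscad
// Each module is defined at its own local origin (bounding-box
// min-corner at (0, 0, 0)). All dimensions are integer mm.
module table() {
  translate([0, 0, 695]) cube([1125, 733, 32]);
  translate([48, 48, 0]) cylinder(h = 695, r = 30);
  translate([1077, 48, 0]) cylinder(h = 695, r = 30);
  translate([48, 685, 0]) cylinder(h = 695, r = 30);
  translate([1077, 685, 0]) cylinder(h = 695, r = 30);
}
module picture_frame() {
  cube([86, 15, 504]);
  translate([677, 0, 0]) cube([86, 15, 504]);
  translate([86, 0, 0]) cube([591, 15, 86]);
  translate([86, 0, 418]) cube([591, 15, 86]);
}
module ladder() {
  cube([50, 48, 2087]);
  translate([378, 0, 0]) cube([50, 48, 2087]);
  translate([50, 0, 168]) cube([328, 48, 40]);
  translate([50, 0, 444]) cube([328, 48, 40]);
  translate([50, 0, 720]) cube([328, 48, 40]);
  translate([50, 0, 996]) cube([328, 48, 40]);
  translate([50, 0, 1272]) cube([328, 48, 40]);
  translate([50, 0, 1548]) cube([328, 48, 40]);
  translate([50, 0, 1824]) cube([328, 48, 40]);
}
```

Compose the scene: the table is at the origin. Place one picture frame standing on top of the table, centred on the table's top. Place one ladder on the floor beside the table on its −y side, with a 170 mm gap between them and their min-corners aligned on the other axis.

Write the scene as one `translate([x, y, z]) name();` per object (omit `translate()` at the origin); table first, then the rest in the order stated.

table();
translate([181, 359, 727]) picture_frame();
translate([0, -218, 0]) ladder();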